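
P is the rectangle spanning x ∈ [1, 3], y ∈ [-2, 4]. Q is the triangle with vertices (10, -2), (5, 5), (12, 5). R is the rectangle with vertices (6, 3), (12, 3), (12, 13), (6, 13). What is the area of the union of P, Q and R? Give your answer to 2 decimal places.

By inclusion–exclusion:
Individual areas: |P| = 12, |Q| = 24.5, |R| = 60.
|P∩Q| = 0.
|P∩R| = 0 (no overlap).
|Q∩R| = 11.3.
|P∩Q∩R| = 0.
|P ∪ Q ∪ R| = 96.5 − 11.3 + 0 = 85.20.

85.20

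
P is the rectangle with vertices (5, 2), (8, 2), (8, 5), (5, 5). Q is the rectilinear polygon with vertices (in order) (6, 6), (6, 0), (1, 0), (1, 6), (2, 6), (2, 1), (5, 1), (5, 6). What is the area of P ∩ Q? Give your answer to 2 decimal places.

The intersection is the polygon with vertices (6,5), (6,2), (5,2), (5,5).
By the shoelace formula its area is 3.00.

3.00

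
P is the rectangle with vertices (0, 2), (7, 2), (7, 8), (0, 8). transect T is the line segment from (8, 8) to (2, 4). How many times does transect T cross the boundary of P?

1

The segment meets the boundary at (7,7.333).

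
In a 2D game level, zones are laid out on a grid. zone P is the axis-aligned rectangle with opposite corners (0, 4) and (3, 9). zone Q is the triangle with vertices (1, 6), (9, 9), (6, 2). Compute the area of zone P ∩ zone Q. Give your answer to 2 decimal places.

2.35

The intersection is the polygon with vertices (3,4.4), (1,6), (3,6.75).
By the shoelace formula its area is 2.35.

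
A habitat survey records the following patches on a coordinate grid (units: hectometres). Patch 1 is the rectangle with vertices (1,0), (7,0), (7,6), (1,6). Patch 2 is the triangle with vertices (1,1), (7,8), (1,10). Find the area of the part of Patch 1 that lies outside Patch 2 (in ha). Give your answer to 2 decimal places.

|Patch 1| = 36, |Patch 1∩Patch 2| = 10.7143.
|Patch 1 ∖ Patch 2| = |Patch 1| − |Patch 1∩Patch 2| = 36 − 10.7143 = 25.29.

25.29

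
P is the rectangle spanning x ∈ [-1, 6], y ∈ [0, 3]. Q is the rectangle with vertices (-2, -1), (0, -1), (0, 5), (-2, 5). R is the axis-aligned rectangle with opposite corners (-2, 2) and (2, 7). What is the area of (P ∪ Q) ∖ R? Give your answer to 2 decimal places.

22.00

|P ∪ Q| = 30.
|(P ∪ Q) ∩ R| = 8.
|(P ∪ Q) ∖ R| = 30 − 8 = 22.00.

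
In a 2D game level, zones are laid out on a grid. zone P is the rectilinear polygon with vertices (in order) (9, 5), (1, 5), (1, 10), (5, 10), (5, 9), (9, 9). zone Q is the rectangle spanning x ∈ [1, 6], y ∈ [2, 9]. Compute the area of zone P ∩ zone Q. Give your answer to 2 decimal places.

The intersection is the polygon with vertices (1,5), (1,9), (5,9), (6,9), (6,5).
By the shoelace formula its area is 20.00.

20.00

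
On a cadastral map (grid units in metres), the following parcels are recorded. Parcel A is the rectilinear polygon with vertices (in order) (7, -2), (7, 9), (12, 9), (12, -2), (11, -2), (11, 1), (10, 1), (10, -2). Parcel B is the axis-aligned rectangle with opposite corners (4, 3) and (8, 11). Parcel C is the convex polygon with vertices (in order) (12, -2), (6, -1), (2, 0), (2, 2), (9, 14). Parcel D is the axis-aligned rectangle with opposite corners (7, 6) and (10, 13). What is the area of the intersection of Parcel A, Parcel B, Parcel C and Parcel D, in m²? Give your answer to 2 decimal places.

The intersection is the polygon with vertices (8,6), (7,6), (7,9), (8,9).
By the shoelace formula its area is 3.00.

3.00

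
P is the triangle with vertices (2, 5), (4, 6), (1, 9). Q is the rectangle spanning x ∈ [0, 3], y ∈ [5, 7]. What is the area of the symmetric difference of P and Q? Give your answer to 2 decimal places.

6.00

|P| = 4.5, |Q| = 6, |P∩Q| = 2.25.
|P △ Q| = |P| + |Q| − 2·|P∩Q| = 4.5 + 6 − 4.5 = 6.00.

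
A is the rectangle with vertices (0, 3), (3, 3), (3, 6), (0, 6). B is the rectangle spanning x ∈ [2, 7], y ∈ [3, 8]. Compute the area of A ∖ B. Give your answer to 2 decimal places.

6.00

|A∩B|: x∈[2,3], y∈[3,6] → 1·3 = 3.
|A| = 9.
|A ∖ B| = |A| − |A∩B| = 9 − 3 = 6.00.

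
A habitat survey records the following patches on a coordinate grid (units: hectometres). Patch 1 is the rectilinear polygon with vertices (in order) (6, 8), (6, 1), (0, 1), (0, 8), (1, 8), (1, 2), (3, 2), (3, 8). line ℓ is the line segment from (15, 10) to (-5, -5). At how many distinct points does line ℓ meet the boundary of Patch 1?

The segment meets the boundary at (3,1), (6,3.25).

2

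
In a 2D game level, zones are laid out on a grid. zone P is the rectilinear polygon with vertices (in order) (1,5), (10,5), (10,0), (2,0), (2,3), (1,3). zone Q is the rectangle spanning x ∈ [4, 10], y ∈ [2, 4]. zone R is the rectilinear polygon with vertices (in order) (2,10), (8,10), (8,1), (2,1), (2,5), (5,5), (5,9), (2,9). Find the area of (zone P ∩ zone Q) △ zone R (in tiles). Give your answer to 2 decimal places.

38.00

|zone P ∩ zone Q| = 12.
|(zone P ∩ zone Q) ∩ zone R| = 8.
|(zone P ∩ zone Q) △ zone R| = 12 + 42 − 16 = 38.00.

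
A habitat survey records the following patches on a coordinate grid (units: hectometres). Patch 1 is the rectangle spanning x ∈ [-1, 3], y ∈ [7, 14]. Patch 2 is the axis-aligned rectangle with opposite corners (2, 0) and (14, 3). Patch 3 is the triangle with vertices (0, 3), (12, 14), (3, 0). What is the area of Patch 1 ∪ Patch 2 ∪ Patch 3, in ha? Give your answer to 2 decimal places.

By inclusion–exclusion:
Individual areas: |Patch 1| = 28, |Patch 2| = 36, |Patch 3| = 34.5.
|Patch 1∩Patch 2| = 0 (no overlap).
|Patch 1∩Patch 3| = 0.
|Patch 2∩Patch 3| = 5.3929.
|Patch 1∩Patch 2∩Patch 3| = 0.
|Patch 1 ∪ Patch 2 ∪ Patch 3| = 98.5 − 5.3929 + 0 = 93.11.

93.11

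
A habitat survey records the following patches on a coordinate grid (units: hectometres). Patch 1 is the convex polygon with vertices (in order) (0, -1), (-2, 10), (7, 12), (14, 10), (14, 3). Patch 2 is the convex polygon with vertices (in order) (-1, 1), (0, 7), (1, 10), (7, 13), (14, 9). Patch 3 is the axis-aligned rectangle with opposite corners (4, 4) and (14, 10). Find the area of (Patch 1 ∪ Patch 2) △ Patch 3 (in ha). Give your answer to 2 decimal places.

97.03

|Patch 1 ∪ Patch 2| = 157.0326.
|(Patch 1 ∪ Patch 2) ∩ Patch 3| = 60.
|(Patch 1 ∪ Patch 2) △ Patch 3| = 157.0326 + 60 − 120 = 97.03.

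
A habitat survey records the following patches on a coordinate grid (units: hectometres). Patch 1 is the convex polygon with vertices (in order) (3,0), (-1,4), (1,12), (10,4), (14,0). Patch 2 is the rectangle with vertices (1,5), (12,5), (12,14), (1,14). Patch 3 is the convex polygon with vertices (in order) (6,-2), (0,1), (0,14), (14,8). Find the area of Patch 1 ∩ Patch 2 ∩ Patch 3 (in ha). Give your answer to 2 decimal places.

27.56

The intersection is the polygon with vertices (1,5), (1,12), (8.875,5).
By the shoelace formula its area is 27.56.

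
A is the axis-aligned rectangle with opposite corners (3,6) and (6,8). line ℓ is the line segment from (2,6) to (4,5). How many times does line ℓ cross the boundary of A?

0

The segment lies entirely outside A and never meets its boundary.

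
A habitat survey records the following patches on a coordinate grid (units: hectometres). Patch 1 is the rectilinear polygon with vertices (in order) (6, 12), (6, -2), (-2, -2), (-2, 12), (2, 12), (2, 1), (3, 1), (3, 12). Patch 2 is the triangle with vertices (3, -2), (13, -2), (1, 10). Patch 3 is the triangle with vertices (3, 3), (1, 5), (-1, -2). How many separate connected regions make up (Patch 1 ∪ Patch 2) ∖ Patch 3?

1

(Patch 1 ∪ Patch 2) ∖ Patch 3 is a single connected region.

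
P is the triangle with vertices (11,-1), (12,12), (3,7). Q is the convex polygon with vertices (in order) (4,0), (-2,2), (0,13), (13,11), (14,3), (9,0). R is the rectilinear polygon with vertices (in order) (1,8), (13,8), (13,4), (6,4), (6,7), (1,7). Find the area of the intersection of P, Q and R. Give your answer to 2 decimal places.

24.25

The intersection is the polygon with vertices (4.8,8), (11.692,8), (11.385,4), (6,4), (6,7), (3,7).
By the shoelace formula its area is 24.25.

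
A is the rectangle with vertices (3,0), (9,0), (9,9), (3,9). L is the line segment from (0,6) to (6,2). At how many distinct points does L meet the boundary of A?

The segment meets the boundary at (3,4).

1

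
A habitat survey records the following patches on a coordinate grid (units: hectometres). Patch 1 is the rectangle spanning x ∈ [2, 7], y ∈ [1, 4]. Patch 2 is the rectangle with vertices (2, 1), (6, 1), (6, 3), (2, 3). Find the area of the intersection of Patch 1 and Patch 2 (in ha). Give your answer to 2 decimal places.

8.00

|Patch 1∩Patch 2|: x∈[2,6], y∈[1,3] → 4·2 = 8.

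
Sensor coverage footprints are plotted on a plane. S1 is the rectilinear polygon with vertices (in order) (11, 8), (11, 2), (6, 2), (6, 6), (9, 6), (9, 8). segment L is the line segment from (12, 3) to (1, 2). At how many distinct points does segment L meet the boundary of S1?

The segment meets the boundary at (6,2.455), (11,2.909).

2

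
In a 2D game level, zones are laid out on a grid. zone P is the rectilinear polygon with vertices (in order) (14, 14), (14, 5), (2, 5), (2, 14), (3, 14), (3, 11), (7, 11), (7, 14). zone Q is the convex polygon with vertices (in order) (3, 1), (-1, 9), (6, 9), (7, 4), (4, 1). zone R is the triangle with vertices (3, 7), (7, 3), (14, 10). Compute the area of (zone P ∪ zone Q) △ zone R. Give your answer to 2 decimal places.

96.10

|zone P ∪ zone Q| = 119.4.
|(zone P ∪ zone Q) ∩ zone R| = 25.65.
|(zone P ∪ zone Q) △ zone R| = 119.4 + 28 − 51.3 = 96.10.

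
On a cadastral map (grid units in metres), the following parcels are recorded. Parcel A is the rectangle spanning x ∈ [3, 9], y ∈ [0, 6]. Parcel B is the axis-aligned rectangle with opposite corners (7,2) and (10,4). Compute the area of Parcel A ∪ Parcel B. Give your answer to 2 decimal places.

38.00

By inclusion–exclusion:
Individual areas: |Parcel A| = 36, |Parcel B| = 6.
|Parcel A∩Parcel B|: x∈[7,9], y∈[2,4] → 2·2 = 4.
|Parcel A ∪ Parcel B| = 42 − 4 = 38.00.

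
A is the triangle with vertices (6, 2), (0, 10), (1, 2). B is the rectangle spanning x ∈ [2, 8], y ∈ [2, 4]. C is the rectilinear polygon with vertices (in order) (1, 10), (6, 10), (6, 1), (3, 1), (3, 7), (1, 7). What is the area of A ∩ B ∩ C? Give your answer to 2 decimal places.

The intersection is the polygon with vertices (3,2), (3,4), (4.5,4), (6,2).
By the shoelace formula its area is 4.50.

4.50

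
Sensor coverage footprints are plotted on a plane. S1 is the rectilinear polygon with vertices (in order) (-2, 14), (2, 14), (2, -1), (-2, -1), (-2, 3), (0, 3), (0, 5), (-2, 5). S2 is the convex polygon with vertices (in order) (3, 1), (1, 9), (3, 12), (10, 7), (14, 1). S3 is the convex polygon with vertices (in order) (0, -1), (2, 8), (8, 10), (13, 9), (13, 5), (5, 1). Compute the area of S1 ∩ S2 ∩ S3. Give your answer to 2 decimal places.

The intersection is the polygon with vertices (1.647,6.412), (2,8), (2,5).
By the shoelace formula its area is 0.53.

0.53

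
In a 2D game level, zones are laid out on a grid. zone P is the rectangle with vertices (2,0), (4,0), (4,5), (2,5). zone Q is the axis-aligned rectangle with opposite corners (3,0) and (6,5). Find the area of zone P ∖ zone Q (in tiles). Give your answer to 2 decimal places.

5.00

|zone P∩zone Q|: x∈[3,4], y∈[0,5] → 1·5 = 5.
|zone P| = 10.
|zone P ∖ zone Q| = |zone P| − |zone P∩zone Q| = 10 − 5 = 5.00.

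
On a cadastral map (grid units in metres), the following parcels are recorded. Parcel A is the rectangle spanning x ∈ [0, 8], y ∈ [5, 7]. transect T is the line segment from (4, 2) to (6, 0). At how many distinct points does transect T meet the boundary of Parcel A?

0

The segment lies entirely outside Parcel A and never meets its boundary.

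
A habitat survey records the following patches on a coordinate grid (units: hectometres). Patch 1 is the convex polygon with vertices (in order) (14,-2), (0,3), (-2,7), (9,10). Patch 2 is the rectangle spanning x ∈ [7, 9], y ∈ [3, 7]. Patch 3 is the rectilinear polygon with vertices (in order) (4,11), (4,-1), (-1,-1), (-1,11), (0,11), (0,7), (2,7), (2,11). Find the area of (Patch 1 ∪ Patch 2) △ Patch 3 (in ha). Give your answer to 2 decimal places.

98.51

|Patch 1 ∪ Patch 2| = 96.5.
|(Patch 1 ∪ Patch 2) ∩ Patch 3| = 24.9935.
|(Patch 1 ∪ Patch 2) △ Patch 3| = 96.5 + 52 − 49.987 = 98.51.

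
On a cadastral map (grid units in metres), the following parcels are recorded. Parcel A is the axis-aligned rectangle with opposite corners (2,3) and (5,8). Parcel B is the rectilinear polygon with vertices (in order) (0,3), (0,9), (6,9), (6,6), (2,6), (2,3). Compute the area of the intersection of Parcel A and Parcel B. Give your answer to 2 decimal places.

6.00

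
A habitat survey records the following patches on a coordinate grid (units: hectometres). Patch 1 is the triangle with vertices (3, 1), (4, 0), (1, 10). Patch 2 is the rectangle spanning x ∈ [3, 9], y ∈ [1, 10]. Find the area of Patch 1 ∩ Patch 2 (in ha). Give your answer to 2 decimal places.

0.82

The intersection is the polygon with vertices (3.7,1), (3,1), (3,3.333).
By the shoelace formula its area is 0.82.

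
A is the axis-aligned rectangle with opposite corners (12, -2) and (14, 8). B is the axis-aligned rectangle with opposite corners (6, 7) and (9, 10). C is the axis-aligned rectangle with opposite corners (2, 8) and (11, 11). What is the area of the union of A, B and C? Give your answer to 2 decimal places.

By inclusion–exclusion:
Individual areas: |A| = 20, |B| = 9, |C| = 27.
|A∩B| = 0 (no overlap).
|A∩C| = 0 (no overlap).
|B∩C|: x∈[6,9], y∈[8,10] → 3·2 = 6.
|A∩B∩C| = 0.
|A ∪ B ∪ C| = 56 − 6 + 0 = 50.00.

50.00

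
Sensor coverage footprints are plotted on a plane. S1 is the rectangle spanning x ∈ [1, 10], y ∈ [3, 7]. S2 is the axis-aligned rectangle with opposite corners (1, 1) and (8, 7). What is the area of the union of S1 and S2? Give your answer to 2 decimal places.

By inclusion–exclusion:
Individual areas: |S1| = 36, |S2| = 42.
|S1∩S2|: x∈[1,8], y∈[3,7] → 7·4 = 28.
|S1 ∪ S2| = 78 − 28 = 50.00.

50.00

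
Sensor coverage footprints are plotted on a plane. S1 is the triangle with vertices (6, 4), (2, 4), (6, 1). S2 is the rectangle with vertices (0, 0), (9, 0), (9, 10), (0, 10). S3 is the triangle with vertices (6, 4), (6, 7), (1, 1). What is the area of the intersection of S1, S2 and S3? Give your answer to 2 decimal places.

2.15

The intersection is the polygon with vertices (2.923,3.308), (3.5,4), (6,4), (3.778,2.667).
By the shoelace formula its area is 2.15.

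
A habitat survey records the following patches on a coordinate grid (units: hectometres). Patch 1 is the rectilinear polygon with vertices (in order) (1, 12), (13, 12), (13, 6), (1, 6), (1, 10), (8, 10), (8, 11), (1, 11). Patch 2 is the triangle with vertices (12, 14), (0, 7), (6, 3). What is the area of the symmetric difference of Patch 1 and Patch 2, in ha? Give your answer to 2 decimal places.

|Patch 1| = 65, |Patch 2| = 45, |Patch 1∩Patch 2| = 30.8328.
|Patch 1 △ Patch 2| = |Patch 1| + |Patch 2| − 2·|Patch 1∩Patch 2| = 65 + 45 − 61.6656 = 48.33.

48.33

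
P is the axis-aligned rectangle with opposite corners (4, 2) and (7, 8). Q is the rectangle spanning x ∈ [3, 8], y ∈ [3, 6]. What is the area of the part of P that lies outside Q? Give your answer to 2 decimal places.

|P∩Q|: x∈[4,7], y∈[3,6] → 3·3 = 9.
|P| = 18.
|P ∖ Q| = |P| − |P∩Q| = 18 − 9 = 9.00.

9.00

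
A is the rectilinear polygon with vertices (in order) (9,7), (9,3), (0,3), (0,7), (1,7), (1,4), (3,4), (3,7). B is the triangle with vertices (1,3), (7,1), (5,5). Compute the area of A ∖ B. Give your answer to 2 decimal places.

25.00

|A| = 30, |A∩B| = 5.
|A ∖ B| = |A| − |A∩B| = 30 − 5 = 25.00.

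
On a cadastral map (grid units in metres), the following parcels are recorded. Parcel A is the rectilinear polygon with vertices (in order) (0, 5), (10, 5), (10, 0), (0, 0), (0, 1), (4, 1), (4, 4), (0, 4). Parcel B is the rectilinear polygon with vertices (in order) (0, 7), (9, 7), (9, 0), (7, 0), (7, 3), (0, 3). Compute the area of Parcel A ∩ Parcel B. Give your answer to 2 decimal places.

20.00

The intersection is the polygon with vertices (9,5), (9,0), (7,0), (7,3), (4,3), (4,4), (0,4), (0,5).
By the shoelace formula its area is 20.00.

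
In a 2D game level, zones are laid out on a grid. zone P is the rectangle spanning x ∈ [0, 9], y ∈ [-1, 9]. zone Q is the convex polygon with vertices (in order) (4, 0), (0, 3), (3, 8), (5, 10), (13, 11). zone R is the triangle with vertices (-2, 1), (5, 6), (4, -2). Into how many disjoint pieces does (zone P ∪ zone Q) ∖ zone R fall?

2

(zone P ∪ zone Q) ∖ zone R splits into 2 disjoint pieces (area 81.2688, area 1).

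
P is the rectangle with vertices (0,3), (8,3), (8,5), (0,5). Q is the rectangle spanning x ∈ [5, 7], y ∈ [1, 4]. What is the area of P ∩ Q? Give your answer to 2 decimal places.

2.00

|P∩Q|: x∈[5,7], y∈[3,4] → 2·1 = 2.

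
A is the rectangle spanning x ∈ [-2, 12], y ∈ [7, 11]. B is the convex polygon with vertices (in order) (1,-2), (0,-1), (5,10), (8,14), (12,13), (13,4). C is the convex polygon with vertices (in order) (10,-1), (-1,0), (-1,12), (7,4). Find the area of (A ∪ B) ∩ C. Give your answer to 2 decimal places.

44.55

The region (A ∪ B) ∩ C is the polygon with vertices (0,11), (7,4), (8.385,1.692), (4.077,-0.462), (0.397,-0.127), (3.636,7), (-1,7), (-1,11).
By the shoelace formula its area is 44.55.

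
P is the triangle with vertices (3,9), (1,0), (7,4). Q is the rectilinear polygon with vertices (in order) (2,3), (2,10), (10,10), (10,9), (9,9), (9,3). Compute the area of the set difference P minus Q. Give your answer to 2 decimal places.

6.00

|P| = 23, |P∩Q| = 17.
|P ∖ Q| = |P| − |P∩Q| = 23 − 17 = 6.00.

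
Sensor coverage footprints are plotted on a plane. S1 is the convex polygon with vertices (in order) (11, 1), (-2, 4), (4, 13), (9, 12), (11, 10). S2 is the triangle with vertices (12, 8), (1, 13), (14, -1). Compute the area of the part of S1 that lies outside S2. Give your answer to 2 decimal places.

|S1| = 103, |S1∩S2| = 29.8678.
|S1 ∖ S2| = |S1| − |S1∩S2| = 103 − 29.8678 = 73.13.

73.13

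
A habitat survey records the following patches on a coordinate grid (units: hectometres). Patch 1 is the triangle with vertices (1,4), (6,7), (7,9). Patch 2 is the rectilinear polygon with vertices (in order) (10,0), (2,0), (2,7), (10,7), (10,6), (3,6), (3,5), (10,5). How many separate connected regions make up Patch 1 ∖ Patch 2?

Patch 1 ∖ Patch 2 splits into 3 disjoint pieces (area 0.1167, area 0.4667, area 1.4).

3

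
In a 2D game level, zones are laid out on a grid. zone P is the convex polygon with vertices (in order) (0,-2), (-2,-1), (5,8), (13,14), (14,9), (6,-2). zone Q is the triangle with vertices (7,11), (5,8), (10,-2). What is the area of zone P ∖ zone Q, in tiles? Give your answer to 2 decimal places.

|zone P| = 111, |zone P∩zone Q| = 13.9468.
|zone P ∖ zone Q| = |zone P| − |zone P∩zone Q| = 111 − 13.9468 = 97.05.

97.05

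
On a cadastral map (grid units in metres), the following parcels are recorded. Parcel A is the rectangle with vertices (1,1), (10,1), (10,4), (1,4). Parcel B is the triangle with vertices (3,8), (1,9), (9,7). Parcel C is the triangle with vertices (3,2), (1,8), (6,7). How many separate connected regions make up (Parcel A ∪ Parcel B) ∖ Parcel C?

(Parcel A ∪ Parcel B) ∖ Parcel C splits into 2 disjoint pieces (area 25.1333, area 2).

2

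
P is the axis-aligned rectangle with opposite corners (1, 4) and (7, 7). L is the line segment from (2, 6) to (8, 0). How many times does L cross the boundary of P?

1

The segment meets the boundary at (4,4).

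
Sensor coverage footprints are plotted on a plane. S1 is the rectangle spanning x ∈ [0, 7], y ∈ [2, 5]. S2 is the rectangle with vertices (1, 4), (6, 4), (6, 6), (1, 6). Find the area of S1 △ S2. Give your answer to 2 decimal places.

|S1∩S2|: x∈[1,6], y∈[4,5] → 5·1 = 5.
|S1 △ S2| = |S1| + |S2| − 2·|S1∩S2| = 21 + 10 − 10 = 21.00.

21.00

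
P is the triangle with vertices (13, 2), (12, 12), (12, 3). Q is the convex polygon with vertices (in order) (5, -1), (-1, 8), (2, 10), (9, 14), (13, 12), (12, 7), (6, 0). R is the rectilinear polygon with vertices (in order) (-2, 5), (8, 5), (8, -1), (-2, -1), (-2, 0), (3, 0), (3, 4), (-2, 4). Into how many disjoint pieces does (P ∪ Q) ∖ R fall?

2

(P ∪ Q) ∖ R splits into 2 disjoint pieces (area 90.5, area 1.3333).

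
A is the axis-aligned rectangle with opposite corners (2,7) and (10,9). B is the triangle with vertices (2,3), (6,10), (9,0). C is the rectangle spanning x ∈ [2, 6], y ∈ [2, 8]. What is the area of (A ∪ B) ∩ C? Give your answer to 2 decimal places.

The region (A ∪ B) ∩ C is the polygon with vertices (2,3), (4.286,7), (2,7), (2,8), (6,8), (6,2), (4.333,2).
By the shoelace formula its area is 18.26.

18.26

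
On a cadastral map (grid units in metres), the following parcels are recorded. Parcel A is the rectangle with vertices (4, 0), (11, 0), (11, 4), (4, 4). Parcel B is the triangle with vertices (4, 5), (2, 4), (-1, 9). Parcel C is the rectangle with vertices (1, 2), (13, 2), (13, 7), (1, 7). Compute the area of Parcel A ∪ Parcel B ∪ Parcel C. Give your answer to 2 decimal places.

By inclusion–exclusion:
Individual areas: |Parcel A| = 28, |Parcel B| = 6.5, |Parcel C| = 60.
|Parcel A∩Parcel B| = 0.
|Parcel A∩Parcel C|: x∈[4,11], y∈[2,4] → 7·2 = 14.
|Parcel B∩Parcel C| = 4.6667.
|Parcel A∩Parcel B∩Parcel C| = 0.
|Parcel A ∪ Parcel B ∪ Parcel C| = 94.5 − 18.6667 + 0 = 75.83.

75.83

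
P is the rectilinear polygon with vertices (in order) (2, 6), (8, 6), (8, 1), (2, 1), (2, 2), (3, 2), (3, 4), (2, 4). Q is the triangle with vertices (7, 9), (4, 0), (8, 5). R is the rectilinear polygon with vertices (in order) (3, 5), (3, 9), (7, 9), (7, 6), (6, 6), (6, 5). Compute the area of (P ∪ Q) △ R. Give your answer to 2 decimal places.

|P ∪ Q| = 30.8583.
|(P ∪ Q) ∩ R| = 4.5.
|(P ∪ Q) △ R| = 30.8583 + 15 − 9 = 36.86.

36.86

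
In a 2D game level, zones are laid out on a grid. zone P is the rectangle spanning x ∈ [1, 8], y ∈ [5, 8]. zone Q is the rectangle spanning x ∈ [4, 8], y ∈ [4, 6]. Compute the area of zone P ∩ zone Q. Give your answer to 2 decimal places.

4.00

|zone P∩zone Q|: x∈[4,8], y∈[5,6] → 4·1 = 4.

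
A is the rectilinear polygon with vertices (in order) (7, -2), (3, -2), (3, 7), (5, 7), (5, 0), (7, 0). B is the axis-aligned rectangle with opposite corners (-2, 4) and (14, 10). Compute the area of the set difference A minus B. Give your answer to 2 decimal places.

|A| = 22, |A∩B| = 6.
|A ∖ B| = |A| − |A∩B| = 22 − 6 = 16.00.

16.00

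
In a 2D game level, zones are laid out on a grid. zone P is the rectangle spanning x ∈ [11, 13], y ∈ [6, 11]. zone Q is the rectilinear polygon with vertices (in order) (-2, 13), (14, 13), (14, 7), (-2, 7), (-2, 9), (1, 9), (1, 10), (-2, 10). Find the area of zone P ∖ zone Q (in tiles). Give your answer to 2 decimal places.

|zone P| = 10, |zone P∩zone Q| = 8.
|zone P ∖ zone Q| = |zone P| − |zone P∩zone Q| = 10 − 8 = 2.00.

2.00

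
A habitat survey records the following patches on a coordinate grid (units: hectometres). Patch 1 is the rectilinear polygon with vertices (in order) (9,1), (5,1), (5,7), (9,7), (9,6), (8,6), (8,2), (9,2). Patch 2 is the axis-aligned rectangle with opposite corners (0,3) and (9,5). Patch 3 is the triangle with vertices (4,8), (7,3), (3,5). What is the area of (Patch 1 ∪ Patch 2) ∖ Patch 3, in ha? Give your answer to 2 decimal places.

|Patch 1 ∪ Patch 2| = 32.
|(Patch 1 ∪ Patch 2) ∩ Patch 3| = 3.3333.
|(Patch 1 ∪ Patch 2) ∖ Patch 3| = 32 − 3.3333 = 28.67.

28.67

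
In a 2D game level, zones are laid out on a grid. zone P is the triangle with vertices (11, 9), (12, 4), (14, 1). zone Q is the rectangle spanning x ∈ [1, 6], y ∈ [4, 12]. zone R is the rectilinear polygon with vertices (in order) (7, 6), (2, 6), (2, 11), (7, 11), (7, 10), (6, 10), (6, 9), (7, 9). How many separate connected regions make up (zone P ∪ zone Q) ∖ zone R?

2

(zone P ∪ zone Q) ∖ zone R splits into 2 disjoint pieces (area 3.5, area 20).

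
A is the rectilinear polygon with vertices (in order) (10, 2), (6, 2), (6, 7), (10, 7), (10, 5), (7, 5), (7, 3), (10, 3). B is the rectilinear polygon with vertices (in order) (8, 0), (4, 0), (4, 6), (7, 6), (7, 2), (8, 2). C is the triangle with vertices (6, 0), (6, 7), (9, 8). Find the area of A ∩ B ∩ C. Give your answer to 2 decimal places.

3.92

The intersection is the polygon with vertices (6,6), (7,6), (7,5), (7,3), (7,2.667), (6.75,2), (6,2).
By the shoelace formula its area is 3.92.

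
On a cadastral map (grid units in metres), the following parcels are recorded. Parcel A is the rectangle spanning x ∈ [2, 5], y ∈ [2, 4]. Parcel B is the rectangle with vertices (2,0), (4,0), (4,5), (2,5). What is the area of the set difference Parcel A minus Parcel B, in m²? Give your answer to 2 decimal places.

|Parcel A∩Parcel B|: x∈[2,4], y∈[2,4] → 2·2 = 4.
|Parcel A| = 6.
|Parcel A ∖ Parcel B| = |Parcel A| − |Parcel A∩Parcel B| = 6 − 4 = 2.00.

2.00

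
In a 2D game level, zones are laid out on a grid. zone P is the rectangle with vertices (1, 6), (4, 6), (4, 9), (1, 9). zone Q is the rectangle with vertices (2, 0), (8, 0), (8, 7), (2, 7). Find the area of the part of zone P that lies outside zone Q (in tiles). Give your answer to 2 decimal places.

|zone P∩zone Q|: x∈[2,4], y∈[6,7] → 2·1 = 2.
|zone P| = 9.
|zone P ∖ zone Q| = |zone P| − |zone P∩zone Q| = 9 − 2 = 7.00.

7.00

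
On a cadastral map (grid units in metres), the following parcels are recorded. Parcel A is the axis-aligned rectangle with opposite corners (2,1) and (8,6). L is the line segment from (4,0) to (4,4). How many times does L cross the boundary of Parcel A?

1

The segment meets the boundary at (4,1).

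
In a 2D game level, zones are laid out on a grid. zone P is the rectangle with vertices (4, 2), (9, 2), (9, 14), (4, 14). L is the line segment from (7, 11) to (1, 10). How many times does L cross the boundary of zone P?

The segment meets the boundary at (4,10.5).

1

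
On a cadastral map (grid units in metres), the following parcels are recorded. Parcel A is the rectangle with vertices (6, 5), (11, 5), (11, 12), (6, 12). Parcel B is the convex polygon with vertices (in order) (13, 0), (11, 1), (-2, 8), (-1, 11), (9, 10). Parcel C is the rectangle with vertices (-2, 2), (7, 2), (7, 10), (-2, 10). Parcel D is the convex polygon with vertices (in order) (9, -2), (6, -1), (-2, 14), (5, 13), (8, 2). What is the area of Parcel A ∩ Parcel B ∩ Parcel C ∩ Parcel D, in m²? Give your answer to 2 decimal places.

2.50

The intersection is the polygon with vertices (7,5), (6,5), (6,9.333), (7,5.667).
By the shoelace formula its area is 2.50.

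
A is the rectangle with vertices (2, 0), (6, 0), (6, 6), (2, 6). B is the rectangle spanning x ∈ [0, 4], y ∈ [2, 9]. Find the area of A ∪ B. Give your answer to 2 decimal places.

By inclusion–exclusion:
Individual areas: |A| = 24, |B| = 28.
|A∩B|: x∈[2,4], y∈[2,6] → 2·4 = 8.
|A ∪ B| = 52 − 8 = 44.00.

44.00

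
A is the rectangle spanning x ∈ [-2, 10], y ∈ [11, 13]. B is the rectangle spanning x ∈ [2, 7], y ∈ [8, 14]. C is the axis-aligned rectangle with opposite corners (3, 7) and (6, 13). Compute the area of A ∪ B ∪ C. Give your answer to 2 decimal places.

47.00

By inclusion–exclusion:
Individual areas: |A| = 24, |B| = 30, |C| = 18.
|A∩B|: x∈[2,7], y∈[11,13] → 5·2 = 10.
|A∩C|: x∈[3,6], y∈[11,13] → 3·2 = 6.
|B∩C|: x∈[3,6], y∈[8,13] → 3·5 = 15.
|A∩B∩C| = 6.
|A ∪ B ∪ C| = 72 − 31 + 6 = 47.00.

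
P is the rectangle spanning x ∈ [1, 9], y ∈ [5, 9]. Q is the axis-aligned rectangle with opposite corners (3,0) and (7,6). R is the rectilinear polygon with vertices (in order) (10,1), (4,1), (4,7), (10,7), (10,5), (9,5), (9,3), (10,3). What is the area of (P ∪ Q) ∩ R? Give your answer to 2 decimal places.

22.00

The region (P ∪ Q) ∩ R is the polygon with vertices (9,5), (7,5), (7,1), (4,1), (4,7), (9,7).
By the shoelace formula its area is 22.00.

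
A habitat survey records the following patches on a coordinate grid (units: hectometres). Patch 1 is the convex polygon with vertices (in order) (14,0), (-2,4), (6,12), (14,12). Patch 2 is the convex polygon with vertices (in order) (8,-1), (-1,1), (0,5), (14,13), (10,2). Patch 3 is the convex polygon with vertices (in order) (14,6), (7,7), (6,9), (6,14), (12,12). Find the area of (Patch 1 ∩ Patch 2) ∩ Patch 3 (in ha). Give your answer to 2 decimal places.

21.21

The region (Patch 1 ∩ Patch 2) ∩ Patch 3 is the polygon with vertices (12.04,11.88), (12.783,9.652), (11.58,6.346), (7,7), (6.222,8.556).
By the shoelace formula its area is 21.21.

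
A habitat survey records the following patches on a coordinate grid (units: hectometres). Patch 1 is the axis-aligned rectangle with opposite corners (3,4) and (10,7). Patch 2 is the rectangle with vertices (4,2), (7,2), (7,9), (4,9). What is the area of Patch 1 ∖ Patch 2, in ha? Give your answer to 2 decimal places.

|Patch 1∩Patch 2|: x∈[4,7], y∈[4,7] → 3·3 = 9.
|Patch 1| = 21.
|Patch 1 ∖ Patch 2| = |Patch 1| − |Patch 1∩Patch 2| = 21 − 9 = 12.00.

12.00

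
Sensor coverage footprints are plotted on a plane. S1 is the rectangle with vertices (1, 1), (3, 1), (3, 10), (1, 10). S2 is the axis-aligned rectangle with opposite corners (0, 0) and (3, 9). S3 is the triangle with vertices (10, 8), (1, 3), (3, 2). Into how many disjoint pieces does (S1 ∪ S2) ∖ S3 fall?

(S1 ∪ S2) ∖ S3 is a single connected region.

1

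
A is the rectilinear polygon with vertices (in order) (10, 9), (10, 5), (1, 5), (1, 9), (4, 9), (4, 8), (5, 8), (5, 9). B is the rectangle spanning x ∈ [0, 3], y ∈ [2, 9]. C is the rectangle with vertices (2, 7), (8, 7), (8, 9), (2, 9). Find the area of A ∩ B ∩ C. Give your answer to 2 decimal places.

The intersection is the polygon with vertices (3,9), (3,7), (2,7), (2,9).
By the shoelace formula its area is 2.00.

2.00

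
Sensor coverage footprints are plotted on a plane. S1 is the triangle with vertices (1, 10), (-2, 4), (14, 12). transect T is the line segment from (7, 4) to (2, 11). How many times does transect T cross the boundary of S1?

The segment meets the boundary at (2.545,10.238), (4.632,7.316).

2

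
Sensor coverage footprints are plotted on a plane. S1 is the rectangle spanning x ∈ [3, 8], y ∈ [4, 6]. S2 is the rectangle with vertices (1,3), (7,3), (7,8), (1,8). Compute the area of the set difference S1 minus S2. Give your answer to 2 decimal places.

2.00

|S1∩S2|: x∈[3,7], y∈[4,6] → 4·2 = 8.
|S1| = 10.
|S1 ∖ S2| = |S1| − |S1∩S2| = 10 − 8 = 2.00.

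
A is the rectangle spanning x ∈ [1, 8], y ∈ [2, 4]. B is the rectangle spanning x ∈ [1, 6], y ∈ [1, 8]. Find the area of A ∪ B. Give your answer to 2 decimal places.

39.00

By inclusion–exclusion:
Individual areas: |A| = 14, |B| = 35.
|A∩B|: x∈[1,6], y∈[2,4] → 5·2 = 10.
|A ∪ B| = 49 − 10 = 39.00.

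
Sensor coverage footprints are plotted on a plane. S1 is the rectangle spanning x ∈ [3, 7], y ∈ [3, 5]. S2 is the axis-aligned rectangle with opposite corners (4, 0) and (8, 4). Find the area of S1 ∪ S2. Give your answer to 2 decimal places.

By inclusion–exclusion:
Individual areas: |S1| = 8, |S2| = 16.
|S1∩S2|: x∈[4,7], y∈[3,4] → 3·1 = 3.
|S1 ∪ S2| = 24 − 3 = 21.00.

21.00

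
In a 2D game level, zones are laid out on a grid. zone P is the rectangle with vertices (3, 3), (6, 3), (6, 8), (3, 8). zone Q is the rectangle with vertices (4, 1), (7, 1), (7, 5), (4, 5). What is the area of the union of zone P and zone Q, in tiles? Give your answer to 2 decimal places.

23.00

By inclusion–exclusion:
Individual areas: |zone P| = 15, |zone Q| = 12.
|zone P∩zone Q|: x∈[4,6], y∈[3,5] → 2·2 = 4.
|zone P ∪ zone Q| = 27 − 4 = 23.00.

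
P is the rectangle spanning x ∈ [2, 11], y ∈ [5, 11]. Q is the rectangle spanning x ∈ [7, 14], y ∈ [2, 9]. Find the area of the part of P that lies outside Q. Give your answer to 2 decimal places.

|P∩Q|: x∈[7,11], y∈[5,9] → 4·4 = 16.
|P| = 54.
|P ∖ Q| = |P| − |P∩Q| = 54 − 16 = 38.00.

38.00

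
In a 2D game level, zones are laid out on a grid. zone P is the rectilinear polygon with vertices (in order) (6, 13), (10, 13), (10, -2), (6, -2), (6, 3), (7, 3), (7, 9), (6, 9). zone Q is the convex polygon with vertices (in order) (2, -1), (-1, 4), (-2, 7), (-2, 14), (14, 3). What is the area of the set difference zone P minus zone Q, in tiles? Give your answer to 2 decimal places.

34.66

|zone P| = 54, |zone P∩zone Q| = 19.3438.
|zone P ∖ zone Q| = |zone P| − |zone P∩zone Q| = 54 − 19.3438 = 34.66.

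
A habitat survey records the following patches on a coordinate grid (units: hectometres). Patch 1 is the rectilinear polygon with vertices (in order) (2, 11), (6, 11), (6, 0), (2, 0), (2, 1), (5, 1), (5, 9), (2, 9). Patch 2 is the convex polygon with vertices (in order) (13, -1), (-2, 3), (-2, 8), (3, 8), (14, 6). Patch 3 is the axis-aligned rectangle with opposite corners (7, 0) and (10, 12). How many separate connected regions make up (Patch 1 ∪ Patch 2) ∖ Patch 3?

(Patch 1 ∪ Patch 2) ∖ Patch 3 splits into 2 disjoint pieces (area 67.8, area 24.8295).

2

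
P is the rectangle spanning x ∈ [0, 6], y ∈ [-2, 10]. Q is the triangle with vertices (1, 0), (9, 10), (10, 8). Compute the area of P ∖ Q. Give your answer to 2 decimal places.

|P| = 72, |P∩Q| = 4.5139.
|P ∖ Q| = |P| − |P∩Q| = 72 − 4.5139 = 67.49.

67.49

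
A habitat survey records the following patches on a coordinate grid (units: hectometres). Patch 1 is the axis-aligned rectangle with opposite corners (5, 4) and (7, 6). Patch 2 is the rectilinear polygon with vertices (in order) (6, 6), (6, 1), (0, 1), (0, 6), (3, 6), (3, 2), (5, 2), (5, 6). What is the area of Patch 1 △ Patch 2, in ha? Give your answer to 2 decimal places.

22.00

|Patch 1| = 4, |Patch 2| = 22, |Patch 1∩Patch 2| = 2.
|Patch 1 △ Patch 2| = |Patch 1| + |Patch 2| − 2·|Patch 1∩Patch 2| = 4 + 22 − 4 = 22.00.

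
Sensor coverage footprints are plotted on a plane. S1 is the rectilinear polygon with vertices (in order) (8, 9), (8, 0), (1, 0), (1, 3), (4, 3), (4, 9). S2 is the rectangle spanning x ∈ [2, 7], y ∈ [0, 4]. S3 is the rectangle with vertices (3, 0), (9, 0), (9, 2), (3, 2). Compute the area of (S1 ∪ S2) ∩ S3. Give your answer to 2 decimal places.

The region (S1 ∪ S2) ∩ S3 is the polygon with vertices (7,0), (3,0), (3,2), (8,2), (8,0).
By the shoelace formula its area is 10.00.

10.00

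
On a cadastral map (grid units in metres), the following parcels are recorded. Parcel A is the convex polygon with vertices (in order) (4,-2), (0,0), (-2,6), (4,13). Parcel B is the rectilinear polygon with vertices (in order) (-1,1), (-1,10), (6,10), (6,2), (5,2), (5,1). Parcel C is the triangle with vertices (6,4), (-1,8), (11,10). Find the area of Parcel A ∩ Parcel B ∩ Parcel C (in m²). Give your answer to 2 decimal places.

The intersection is the polygon with vertices (-0.167,8.139), (4,8.833), (4,5.143), (-0.52,7.726).
By the shoelace formula its area is 9.08.

9.08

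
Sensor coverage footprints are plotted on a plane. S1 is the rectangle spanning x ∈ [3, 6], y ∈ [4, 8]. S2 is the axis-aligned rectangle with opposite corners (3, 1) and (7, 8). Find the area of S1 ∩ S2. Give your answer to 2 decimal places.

12.00

|S1∩S2|: x∈[3,6], y∈[4,8] → 3·4 = 12.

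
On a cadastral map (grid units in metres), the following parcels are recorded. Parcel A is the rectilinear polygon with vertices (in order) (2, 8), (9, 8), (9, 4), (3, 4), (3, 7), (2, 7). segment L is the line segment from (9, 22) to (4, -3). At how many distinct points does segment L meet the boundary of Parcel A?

2

The segment meets the boundary at (6.2,8), (5.4,4).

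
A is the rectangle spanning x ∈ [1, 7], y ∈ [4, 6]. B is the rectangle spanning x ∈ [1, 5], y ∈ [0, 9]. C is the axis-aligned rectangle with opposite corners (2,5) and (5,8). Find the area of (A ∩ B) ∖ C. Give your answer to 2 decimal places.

|A ∩ B| = 8.
|(A ∩ B) ∩ C| = 3.
|(A ∩ B) ∖ C| = 8 − 3 = 5.00.

5.00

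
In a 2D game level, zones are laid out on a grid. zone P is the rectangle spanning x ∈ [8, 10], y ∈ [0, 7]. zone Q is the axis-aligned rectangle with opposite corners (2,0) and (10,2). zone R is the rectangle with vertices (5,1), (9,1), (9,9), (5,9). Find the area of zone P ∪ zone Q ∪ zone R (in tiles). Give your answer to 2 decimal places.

49.00

By inclusion–exclusion:
Individual areas: |zone P| = 14, |zone Q| = 16, |zone R| = 32.
|zone P∩zone Q|: x∈[8,10], y∈[0,2] → 2·2 = 4.
|zone P∩zone R|: x∈[8,9], y∈[1,7] → 1·6 = 6.
|zone Q∩zone R|: x∈[5,9], y∈[1,2] → 4·1 = 4.
|zone P∩zone Q∩zone R| = 1.
|zone P ∪ zone Q ∪ zone R| = 62 − 14 + 1 = 49.00.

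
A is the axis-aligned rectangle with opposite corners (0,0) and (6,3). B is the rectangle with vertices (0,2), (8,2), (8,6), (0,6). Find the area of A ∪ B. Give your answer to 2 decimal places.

By inclusion–exclusion:
Individual areas: |A| = 18, |B| = 32.
|A∩B|: x∈[0,6], y∈[2,3] → 6·1 = 6.
|A ∪ B| = 50 − 6 = 44.00.

44.00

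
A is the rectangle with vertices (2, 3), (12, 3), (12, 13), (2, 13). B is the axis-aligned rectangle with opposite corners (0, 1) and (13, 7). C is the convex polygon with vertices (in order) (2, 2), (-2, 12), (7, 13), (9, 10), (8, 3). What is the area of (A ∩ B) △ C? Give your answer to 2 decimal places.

75.71

|A ∩ B| = 40.
|(A ∩ B) ∩ C| = 25.1429.
|(A ∩ B) △ C| = 40 + 86 − 50.2857 = 75.71.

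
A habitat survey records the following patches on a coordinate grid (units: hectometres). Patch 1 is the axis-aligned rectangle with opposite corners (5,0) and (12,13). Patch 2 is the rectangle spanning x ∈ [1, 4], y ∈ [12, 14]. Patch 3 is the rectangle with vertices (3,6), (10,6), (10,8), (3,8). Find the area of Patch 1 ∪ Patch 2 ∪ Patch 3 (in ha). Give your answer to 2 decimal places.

By inclusion–exclusion:
Individual areas: |Patch 1| = 91, |Patch 2| = 6, |Patch 3| = 14.
|Patch 1∩Patch 2| = 0 (no overlap).
|Patch 1∩Patch 3|: x∈[5,10], y∈[6,8] → 5·2 = 10.
|Patch 2∩Patch 3| = 0 (no overlap).
|Patch 1∩Patch 2∩Patch 3| = 0.
|Patch 1 ∪ Patch 2 ∪ Patch 3| = 111 − 10 + 0 = 101.00.

101.00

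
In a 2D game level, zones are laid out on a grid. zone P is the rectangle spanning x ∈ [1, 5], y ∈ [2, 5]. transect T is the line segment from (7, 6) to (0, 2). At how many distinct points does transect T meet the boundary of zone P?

The segment meets the boundary at (1,2.571), (5,4.857).

2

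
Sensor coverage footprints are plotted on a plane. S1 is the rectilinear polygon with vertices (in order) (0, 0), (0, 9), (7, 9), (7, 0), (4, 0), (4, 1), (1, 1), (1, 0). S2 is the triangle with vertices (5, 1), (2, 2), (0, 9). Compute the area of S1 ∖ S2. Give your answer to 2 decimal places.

50.50

|S1| = 60, |S1∩S2| = 9.5.
|S1 ∖ S2| = |S1| − |S1∩S2| = 60 − 9.5 = 50.50.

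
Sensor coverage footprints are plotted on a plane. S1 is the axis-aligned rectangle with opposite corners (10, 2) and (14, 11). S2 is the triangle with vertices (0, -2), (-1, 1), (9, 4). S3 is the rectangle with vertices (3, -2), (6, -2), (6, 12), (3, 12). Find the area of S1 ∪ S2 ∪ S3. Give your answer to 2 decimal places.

89.55

By inclusion–exclusion:
Individual areas: |S1| = 36, |S2| = 16.5, |S3| = 42.
|S1∩S2| = 0.
|S1∩S3| = 0 (no overlap).
|S2∩S3| = 4.95.
|S1∩S2∩S3| = 0.
|S1 ∪ S2 ∪ S3| = 94.5 − 4.95 + 0 = 89.55.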